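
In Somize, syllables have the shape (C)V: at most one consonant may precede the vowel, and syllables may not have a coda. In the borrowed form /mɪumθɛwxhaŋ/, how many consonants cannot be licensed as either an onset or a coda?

4

Syllabifying with onset maximization leaves /m/, /w/, /x/, /ŋ/ stranded (no codas are permitted; onsets are limited to one consonant).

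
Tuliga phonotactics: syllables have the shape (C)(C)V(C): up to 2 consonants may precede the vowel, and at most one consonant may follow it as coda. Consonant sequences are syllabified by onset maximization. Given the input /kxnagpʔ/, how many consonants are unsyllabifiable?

3

Syllabifying with onset maximization leaves /k/, /p/, /ʔ/ stranded (at most one coda consonant is licensed; onsets may contain at most 2 consonants).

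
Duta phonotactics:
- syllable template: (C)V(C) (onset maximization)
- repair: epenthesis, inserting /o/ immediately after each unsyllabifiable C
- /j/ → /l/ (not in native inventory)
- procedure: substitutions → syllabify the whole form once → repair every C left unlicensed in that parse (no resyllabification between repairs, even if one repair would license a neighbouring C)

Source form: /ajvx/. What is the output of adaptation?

alvoxo

Substitution: /j/ → /l/, giving /alvx/.
Syllabifying with onset maximization leaves /v/, /x/ stranded (at most one coda consonant is licensed; onsets are limited to one consonant).
Inserting the epenthetic vowel yields /v/ → /vo/, /x/ → /xo/.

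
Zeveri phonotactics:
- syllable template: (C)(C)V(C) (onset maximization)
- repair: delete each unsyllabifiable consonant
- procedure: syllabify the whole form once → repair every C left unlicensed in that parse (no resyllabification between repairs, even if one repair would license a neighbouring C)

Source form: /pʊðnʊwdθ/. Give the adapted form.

pʊðnʊw

Under (C)(C)V(C), the unsyllabifiable consonants are /d/, /θ/ (at most one coda consonant is licensed; onsets may contain at most 2 consonants).
Deletion applies to /d/, /θ/.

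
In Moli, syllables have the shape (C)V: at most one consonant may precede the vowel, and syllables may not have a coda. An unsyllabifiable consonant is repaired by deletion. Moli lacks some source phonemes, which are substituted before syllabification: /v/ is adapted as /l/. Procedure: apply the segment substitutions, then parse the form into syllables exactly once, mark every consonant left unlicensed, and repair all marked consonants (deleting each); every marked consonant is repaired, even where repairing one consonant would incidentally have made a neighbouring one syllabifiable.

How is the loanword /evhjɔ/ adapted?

ejɔ

Substitution: /v/ → /l/, giving /elhjɔ/.
Syllabifying with onset maximization leaves /l/, /h/ stranded (no codas are permitted; onsets are limited to one consonant).
Deletion applies to /l/, /h/.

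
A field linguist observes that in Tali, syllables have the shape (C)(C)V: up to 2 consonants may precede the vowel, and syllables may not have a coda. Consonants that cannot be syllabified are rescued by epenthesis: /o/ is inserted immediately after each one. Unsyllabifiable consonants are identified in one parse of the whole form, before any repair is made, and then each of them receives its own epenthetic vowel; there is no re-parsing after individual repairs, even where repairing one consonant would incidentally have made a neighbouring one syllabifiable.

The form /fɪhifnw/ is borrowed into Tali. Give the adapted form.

Syllabifying with onset maximization leaves /f/, /n/, /w/ stranded (no codas are permitted; onsets may contain at most 2 consonants).
Inserting the epenthetic vowel yields /f/ → /fo/, /n/ → /no/, /w/ → /wo/.

fɪhifonowo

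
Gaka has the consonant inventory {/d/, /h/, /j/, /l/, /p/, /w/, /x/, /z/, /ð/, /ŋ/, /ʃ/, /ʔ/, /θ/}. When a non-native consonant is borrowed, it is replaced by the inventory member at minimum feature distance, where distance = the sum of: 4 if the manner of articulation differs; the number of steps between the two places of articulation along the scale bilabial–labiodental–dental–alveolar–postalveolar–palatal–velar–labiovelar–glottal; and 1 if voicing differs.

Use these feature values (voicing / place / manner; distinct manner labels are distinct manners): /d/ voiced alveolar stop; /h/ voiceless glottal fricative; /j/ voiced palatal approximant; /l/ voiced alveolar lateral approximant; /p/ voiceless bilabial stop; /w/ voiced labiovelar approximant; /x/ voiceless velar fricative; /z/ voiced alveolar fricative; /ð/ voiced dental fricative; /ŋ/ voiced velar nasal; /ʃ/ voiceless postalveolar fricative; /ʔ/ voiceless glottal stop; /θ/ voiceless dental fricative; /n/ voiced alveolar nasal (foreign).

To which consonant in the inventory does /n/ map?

/ŋ/ is closest: same manner (nasal), place distance 3 (alveolar→velar), same voicing; total 3. Next closest is /d/ at distance 4.

ŋ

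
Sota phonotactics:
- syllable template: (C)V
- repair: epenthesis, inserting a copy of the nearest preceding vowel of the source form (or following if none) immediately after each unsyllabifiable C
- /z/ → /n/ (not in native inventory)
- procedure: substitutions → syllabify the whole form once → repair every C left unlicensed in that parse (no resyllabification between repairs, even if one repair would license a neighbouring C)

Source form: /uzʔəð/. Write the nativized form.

Substitution: /z/ → /n/, giving /unʔəð/.
Under (C)V, the unsyllabifiable consonants are /n/, /ð/ (no codas are permitted; onsets are limited to one consonant).
Inserting the epenthetic vowel yields /n/ → /nu/, /ð/ → /ðə/.

unuʔəðə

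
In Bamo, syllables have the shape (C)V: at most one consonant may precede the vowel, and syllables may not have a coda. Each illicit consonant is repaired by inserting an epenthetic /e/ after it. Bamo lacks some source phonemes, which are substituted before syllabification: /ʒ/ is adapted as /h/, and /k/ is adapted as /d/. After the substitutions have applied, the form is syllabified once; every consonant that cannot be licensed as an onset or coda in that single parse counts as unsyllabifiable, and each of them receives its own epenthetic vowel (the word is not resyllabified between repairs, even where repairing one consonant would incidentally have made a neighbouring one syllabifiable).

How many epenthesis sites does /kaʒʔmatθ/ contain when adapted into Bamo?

After substitution the input is /dahʔmatθ/.
The unsyllabifiable consonants are /h/, /ʔ/, /t/, /θ/; each receives one epenthetic vowel.

4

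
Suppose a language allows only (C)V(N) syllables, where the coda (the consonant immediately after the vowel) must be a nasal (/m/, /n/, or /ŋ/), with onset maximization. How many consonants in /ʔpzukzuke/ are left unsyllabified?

3

Under (C)V(N), the unsyllabifiable consonants are /ʔ/, /p/, /k/ (only a nasal (/m/, /n/, or /ŋ/) is licensed in coda position; onsets are limited to one consonant).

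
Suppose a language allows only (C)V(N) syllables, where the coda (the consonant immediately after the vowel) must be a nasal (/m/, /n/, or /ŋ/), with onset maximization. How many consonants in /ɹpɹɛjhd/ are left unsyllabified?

Under (C)V(N), the unsyllabifiable consonants are /ɹ/, /p/, /j/, /h/, /d/ (only a nasal (/m/, /n/, or /ŋ/) is licensed in coda position; onsets are limited to one consonant).

5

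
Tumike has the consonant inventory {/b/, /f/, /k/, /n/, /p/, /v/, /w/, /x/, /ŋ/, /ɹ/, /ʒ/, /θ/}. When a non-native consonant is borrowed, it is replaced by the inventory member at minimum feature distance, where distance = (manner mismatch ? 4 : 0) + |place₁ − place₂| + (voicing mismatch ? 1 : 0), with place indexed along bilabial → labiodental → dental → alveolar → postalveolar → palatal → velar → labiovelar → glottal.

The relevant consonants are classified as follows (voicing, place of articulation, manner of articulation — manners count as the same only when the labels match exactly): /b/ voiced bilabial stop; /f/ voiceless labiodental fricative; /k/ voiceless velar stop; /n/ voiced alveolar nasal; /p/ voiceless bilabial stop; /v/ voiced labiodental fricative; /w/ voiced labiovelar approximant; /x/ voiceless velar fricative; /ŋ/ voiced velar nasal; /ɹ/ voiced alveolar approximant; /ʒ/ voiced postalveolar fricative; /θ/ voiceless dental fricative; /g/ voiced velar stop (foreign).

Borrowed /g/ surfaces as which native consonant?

/k/ is closest: same manner (stop), place distance 0 (velar→velar), voicing differs (+1); total 1. Next closest is /ŋ/ at distance 4.

k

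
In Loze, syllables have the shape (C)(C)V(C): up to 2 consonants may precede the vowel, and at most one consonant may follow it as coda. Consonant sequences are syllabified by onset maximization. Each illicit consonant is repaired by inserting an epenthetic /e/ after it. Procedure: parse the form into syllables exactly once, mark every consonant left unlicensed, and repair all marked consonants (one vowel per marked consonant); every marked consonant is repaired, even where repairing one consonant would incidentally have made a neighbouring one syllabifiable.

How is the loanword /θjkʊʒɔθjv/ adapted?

θejkʊʒɔθjeve

The consonants /θ/, /j/, /v/ cannot be parsed into a legal (C)(C)V(C) syllable (at most one coda consonant is licensed; onsets may contain at most 2 consonants).
Inserting the epenthetic vowel yields /θ/ → /θe/, /j/ → /je/, /v/ → /ve/.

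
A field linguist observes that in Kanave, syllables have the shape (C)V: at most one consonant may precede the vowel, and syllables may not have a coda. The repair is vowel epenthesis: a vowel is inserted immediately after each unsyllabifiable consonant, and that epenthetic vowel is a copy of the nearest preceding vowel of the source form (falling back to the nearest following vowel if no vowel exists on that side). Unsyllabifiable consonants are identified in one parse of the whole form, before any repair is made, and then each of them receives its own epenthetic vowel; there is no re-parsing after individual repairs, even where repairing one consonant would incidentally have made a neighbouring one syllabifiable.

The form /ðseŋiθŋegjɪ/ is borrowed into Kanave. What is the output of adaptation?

ðeseŋiθiŋegejɪ

Syllabifying with onset maximization leaves /ð/, /θ/, /g/ stranded (no codas are permitted; onsets are limited to one consonant).
Epenthesis after each stranded consonant: /ð/ → /ðe/, /θ/ → /θi/, /g/ → /ge/.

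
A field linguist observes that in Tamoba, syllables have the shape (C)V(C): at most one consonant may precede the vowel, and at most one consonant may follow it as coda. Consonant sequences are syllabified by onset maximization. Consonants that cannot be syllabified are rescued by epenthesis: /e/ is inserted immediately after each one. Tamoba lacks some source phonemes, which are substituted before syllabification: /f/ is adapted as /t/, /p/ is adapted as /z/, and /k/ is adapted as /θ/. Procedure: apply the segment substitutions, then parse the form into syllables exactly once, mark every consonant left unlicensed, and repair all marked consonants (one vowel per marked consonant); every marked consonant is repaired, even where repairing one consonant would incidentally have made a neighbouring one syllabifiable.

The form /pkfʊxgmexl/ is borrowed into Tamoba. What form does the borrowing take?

Substitution: /p/ → /z/, /k/ → /θ/, /f/ → /t/, giving /zθtʊxgmexl/.
Under (C)V(C), the unsyllabifiable consonants are /z/, /θ/, /g/, /l/ (at most one coda consonant is licensed; onsets are limited to one consonant).
Inserting the epenthetic vowel yields /z/ → /ze/, /θ/ → /θe/, /g/ → /ge/, /l/ → /le/.

zeθetʊxgemexle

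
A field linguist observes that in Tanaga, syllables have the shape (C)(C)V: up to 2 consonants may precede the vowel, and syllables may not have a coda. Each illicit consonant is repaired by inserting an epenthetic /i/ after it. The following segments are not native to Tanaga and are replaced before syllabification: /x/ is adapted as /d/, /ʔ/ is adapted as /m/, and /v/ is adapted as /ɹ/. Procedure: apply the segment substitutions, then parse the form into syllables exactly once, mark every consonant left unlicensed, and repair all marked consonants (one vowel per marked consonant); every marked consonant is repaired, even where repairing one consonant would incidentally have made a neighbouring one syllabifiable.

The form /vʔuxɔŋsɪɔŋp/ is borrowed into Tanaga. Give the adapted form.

ɹmudɔŋsɪɔŋipi

Substitution: /v/ → /ɹ/, /ʔ/ → /m/, /x/ → /d/, giving /ɹmudɔŋsɪɔŋp/.
Under (C)(C)V, the unsyllabifiable consonants are /ŋ/, /p/ (no codas are permitted; onsets may contain at most 2 consonants).
Each unlicensed consonant becomes the onset of a new syllable: /ŋ/ → /ŋi/, /p/ → /pi/.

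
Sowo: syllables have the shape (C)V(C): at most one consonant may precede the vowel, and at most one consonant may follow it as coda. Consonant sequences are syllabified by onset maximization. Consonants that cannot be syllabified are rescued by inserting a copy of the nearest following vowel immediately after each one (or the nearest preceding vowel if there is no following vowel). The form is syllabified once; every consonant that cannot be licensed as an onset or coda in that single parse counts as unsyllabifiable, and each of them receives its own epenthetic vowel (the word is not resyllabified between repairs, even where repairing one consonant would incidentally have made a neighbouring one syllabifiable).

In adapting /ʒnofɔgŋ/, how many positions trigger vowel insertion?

The unsyllabifiable consonants are /ʒ/, /ŋ/; each receives one epenthetic vowel.

2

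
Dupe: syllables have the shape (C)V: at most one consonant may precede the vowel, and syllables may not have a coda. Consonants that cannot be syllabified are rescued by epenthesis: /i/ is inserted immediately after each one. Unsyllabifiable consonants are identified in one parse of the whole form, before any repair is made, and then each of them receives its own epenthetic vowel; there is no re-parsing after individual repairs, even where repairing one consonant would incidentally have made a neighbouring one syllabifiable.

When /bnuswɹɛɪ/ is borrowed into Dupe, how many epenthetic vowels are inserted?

3

The unsyllabifiable consonants are /b/, /s/, /w/; each receives one epenthetic vowel.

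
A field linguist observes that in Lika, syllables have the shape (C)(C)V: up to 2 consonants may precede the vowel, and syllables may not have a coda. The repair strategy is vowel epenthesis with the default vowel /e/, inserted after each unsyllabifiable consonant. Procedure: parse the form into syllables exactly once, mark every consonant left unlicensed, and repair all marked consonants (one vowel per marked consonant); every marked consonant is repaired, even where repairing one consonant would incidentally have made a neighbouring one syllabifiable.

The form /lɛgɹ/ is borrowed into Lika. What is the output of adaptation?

lɛgeɹe

Syllabifying with onset maximization leaves /g/, /ɹ/ stranded (no codas are permitted; onsets may contain at most 2 consonants).
Inserting the epenthetic vowel yields /g/ → /ge/, /ɹ/ → /ɹe/.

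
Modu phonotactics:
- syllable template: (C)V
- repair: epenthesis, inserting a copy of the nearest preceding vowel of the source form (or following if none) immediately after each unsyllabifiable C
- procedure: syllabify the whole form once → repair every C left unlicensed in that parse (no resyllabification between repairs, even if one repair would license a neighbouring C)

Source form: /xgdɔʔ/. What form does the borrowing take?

xɔgɔdɔʔɔ

Under (C)V, the unsyllabifiable consonants are /x/, /g/, /ʔ/ (no codas are permitted; onsets are limited to one consonant).
Epenthesis after each stranded consonant: /x/ → /xɔ/, /g/ → /gɔ/, /ʔ/ → /ʔɔ/.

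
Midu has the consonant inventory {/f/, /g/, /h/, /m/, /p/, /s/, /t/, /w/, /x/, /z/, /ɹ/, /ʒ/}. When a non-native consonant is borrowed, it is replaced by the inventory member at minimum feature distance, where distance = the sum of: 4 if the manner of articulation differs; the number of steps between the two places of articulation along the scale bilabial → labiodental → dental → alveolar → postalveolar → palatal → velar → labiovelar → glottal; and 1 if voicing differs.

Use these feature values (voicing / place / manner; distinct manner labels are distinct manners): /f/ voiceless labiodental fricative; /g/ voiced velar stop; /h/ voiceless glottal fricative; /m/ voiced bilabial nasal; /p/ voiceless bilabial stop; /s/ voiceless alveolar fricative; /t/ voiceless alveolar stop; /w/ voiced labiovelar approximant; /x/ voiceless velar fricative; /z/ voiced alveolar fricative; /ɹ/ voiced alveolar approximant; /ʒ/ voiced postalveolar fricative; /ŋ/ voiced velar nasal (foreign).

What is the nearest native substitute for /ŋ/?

/g/ is closest: manner differs (nasal→stop, +4), place distance 0 (velar→velar), same voicing; total 4. Next closest is /w/ at distance 5.

g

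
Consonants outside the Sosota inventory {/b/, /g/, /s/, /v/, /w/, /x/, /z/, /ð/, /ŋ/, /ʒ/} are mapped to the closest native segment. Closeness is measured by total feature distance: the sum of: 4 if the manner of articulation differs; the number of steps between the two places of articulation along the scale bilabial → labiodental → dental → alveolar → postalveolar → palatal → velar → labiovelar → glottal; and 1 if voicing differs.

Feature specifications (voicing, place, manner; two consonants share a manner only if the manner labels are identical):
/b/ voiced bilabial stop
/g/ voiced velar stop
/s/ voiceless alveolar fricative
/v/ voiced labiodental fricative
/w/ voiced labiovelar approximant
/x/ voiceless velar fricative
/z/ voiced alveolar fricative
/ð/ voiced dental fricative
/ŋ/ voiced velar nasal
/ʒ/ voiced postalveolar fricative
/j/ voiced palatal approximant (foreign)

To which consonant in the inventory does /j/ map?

/w/ is closest: same manner (approximant), place distance 2 (palatal→labiovelar), same voicing; total 2. Next closest is /g/ at distance 5.

w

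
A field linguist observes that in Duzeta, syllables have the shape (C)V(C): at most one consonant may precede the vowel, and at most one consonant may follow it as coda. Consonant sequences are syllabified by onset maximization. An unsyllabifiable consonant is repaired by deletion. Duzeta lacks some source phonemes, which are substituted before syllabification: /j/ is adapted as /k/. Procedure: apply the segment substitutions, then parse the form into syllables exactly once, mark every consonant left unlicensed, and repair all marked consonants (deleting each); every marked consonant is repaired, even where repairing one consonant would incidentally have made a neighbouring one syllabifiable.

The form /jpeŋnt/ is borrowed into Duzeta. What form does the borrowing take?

Substitution: /j/ → /k/, giving /kpeŋnt/.
Under (C)V(C), the unsyllabifiable consonants are /k/, /n/, /t/ (at most one coda consonant is licensed; onsets are limited to one consonant).
Deletion applies to /k/, /n/, /t/.

peŋ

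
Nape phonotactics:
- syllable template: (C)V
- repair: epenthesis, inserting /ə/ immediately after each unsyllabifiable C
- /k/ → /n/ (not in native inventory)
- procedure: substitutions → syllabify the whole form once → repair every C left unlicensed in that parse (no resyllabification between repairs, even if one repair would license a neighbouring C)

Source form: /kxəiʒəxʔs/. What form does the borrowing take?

nəxəiʒəxəʔəsə

Substitution: /k/ → /n/, giving /nxəiʒəxʔs/.
The consonants /n/, /x/, /ʔ/, /s/ cannot be parsed into a legal (C)V syllable (no codas are permitted; onsets are limited to one consonant).
Inserting the epenthetic vowel yields /n/ → /nə/, /x/ → /xə/, /ʔ/ → /ʔə/, /s/ → /sə/.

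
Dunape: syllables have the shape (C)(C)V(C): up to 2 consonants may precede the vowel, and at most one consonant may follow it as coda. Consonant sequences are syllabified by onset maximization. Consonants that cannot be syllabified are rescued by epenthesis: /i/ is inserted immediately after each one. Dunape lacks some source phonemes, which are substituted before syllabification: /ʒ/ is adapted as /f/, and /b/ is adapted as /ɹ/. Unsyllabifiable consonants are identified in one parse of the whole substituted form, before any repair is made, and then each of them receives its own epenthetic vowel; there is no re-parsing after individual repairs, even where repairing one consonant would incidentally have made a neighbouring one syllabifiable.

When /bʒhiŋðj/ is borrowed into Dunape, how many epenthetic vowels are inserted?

3

After substitution the input is /ɹfhiŋðj/.
The unsyllabifiable consonants are /ɹ/, /ð/, /j/; each receives one epenthetic vowel.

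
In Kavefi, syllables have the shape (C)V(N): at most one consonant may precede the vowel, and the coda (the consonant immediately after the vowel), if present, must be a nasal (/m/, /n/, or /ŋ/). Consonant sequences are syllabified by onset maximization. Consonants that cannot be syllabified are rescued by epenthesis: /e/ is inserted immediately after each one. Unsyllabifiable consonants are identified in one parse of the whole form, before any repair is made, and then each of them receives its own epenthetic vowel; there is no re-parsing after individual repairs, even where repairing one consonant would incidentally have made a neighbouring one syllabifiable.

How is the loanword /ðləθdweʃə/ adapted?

The consonants /ð/, /θ/, /d/ cannot be parsed into a legal (C)V(N) syllable (only a nasal (/m/, /n/, or /ŋ/) is licensed in coda position; onsets are limited to one consonant).
Each unlicensed consonant becomes the onset of a new syllable: /ð/ → /ðe/, /θ/ → /θe/, /d/ → /de/.

ðeləθedeweʃə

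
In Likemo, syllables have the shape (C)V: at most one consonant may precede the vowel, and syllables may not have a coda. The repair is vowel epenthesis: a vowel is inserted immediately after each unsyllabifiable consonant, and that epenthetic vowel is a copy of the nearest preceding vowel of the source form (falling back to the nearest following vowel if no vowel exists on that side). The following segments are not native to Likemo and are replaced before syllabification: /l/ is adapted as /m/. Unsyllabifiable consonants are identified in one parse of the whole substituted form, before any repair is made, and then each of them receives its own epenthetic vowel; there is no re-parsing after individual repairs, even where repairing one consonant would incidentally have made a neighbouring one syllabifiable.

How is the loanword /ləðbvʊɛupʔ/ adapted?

Substitution: /l/ → /m/, giving /məðbvʊɛupʔ/.
Syllabifying with onset maximization leaves /ð/, /b/, /p/, /ʔ/ stranded (no codas are permitted; onsets are limited to one consonant).
Inserting the epenthetic vowel yields /ð/ → /ðə/, /b/ → /bə/, /p/ → /pu/, /ʔ/ → /ʔu/.

məðəbəvʊɛupuʔu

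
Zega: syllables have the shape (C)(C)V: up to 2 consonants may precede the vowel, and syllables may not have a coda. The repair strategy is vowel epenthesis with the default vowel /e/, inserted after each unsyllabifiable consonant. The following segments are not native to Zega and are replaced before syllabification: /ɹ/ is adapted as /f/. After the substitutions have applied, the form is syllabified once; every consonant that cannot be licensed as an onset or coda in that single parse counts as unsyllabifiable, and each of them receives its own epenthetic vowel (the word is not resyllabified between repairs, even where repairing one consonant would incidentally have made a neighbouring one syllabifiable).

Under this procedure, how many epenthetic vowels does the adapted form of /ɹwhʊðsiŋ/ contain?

2

After substitution the input is /fwhʊðsiŋ/.
The unsyllabifiable consonants are /f/, /ŋ/; each receives one epenthetic vowel.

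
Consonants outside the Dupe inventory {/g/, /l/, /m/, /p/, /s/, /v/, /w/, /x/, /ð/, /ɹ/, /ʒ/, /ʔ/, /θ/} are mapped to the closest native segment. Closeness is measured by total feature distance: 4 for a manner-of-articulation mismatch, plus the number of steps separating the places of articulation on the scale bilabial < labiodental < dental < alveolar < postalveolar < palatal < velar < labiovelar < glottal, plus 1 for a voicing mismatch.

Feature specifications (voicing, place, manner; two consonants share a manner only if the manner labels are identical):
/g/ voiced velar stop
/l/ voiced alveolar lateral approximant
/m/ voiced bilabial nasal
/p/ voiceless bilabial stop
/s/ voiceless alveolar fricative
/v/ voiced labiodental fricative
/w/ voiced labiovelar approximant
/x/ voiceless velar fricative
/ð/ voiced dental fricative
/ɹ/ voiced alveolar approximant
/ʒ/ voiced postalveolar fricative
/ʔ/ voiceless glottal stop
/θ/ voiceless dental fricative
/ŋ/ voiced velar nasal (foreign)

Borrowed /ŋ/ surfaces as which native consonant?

/g/ is closest: manner differs (nasal→stop, +4), place distance 0 (velar→velar), same voicing; total 4. Next closest is /w/ at distance 5.

g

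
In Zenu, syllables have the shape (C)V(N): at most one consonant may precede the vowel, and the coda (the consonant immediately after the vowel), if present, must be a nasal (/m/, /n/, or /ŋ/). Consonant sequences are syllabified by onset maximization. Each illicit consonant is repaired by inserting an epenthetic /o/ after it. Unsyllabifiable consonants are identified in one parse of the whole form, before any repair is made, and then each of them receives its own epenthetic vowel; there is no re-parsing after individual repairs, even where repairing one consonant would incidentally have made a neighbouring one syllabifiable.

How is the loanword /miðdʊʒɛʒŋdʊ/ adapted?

miðodʊʒɛʒoŋodʊ

The consonants /ð/, /ʒ/, /ŋ/ cannot be parsed into a legal (C)V(N) syllable (only a nasal (/m/, /n/, or /ŋ/) is licensed in coda position; onsets are limited to one consonant).
Each unlicensed consonant becomes the onset of a new syllable: /ð/ → /ðo/, /ʒ/ → /ʒo/, /ŋ/ → /ŋo/.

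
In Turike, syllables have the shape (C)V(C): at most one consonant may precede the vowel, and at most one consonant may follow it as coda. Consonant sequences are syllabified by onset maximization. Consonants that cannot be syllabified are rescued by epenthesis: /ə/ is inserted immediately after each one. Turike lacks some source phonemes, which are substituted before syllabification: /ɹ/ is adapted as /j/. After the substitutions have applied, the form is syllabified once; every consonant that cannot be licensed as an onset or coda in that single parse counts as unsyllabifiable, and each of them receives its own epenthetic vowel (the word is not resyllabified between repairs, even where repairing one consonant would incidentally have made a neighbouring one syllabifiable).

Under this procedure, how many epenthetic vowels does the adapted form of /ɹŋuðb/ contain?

2

After substitution the input is /jŋuðb/.
The unsyllabifiable consonants are /j/, /b/; each receives one epenthetic vowel.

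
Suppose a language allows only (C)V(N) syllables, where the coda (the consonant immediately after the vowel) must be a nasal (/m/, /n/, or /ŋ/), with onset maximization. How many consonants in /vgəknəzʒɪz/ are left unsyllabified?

4

Syllabifying with onset maximization leaves /v/, /k/, /z/, /z/ stranded (only a nasal (/m/, /n/, or /ŋ/) is licensed in coda position; onsets are limited to one consonant).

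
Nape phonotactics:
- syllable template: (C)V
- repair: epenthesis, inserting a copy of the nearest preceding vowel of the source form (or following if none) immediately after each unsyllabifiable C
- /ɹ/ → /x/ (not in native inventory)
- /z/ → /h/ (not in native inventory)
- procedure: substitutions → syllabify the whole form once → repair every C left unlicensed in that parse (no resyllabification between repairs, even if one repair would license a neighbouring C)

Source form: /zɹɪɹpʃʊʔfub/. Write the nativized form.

Substitution: /z/ → /h/, /ɹ/ → /x/, giving /hxɪxpʃʊʔfub/.
The consonants /h/, /x/, /p/, /ʔ/, /b/ cannot be parsed into a legal (C)V syllable (no codas are permitted; onsets are limited to one consonant).
Inserting the epenthetic vowel yields /h/ → /hɪ/, /x/ → /xɪ/, /p/ → /pɪ/, /ʔ/ → /ʔʊ/, /b/ → /bu/.

hɪxɪxɪpɪʃʊʔʊfubu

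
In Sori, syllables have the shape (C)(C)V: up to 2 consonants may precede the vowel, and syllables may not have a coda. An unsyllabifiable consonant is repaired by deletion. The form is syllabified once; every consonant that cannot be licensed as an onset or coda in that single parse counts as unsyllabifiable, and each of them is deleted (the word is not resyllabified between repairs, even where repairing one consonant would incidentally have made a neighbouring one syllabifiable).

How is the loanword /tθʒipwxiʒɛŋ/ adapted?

Under (C)(C)V, the unsyllabifiable consonants are /t/, /p/, /ŋ/ (no codas are permitted; onsets may contain at most 2 consonants).
Deleting the stranded consonants removes /t/, /p/, /ŋ/.

θʒiwxiʒɛ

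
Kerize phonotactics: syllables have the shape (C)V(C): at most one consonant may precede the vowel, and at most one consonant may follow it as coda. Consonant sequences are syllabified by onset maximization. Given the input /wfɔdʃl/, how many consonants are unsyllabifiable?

The consonants /w/, /ʃ/, /l/ cannot be parsed into a legal (C)V(C) syllable (at most one coda consonant is licensed; onsets are limited to one consonant).

3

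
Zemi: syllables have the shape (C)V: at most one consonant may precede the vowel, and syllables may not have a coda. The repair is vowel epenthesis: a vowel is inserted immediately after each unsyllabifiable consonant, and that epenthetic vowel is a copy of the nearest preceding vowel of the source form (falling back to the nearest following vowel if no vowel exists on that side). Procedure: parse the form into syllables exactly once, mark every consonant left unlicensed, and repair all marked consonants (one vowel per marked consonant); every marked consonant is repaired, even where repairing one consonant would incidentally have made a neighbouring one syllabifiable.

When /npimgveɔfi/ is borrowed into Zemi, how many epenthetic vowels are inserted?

The unsyllabifiable consonants are /n/, /m/, /g/; each receives one epenthetic vowel.

3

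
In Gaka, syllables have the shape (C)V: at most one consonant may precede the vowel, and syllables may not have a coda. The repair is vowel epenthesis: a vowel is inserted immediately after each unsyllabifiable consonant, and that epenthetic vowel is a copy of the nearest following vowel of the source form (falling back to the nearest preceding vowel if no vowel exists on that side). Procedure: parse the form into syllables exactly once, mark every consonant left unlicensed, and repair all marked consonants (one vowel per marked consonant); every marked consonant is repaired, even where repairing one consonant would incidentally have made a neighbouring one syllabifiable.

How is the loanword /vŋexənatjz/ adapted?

veŋexənatajaza

Under (C)V, the unsyllabifiable consonants are /v/, /t/, /j/, /z/ (no codas are permitted; onsets are limited to one consonant).
Epenthesis after each stranded consonant: /v/ → /ve/, /t/ → /ta/, /j/ → /ja/, /z/ → /za/.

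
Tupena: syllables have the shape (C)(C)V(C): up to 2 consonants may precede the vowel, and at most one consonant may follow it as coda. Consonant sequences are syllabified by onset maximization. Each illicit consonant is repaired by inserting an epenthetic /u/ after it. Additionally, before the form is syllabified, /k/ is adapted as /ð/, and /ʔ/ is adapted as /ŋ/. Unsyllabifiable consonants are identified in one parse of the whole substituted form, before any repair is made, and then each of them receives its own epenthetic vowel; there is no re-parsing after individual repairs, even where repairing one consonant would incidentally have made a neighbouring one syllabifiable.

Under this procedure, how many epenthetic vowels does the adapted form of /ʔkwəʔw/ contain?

2

After substitution the input is /ŋðwəŋw/.
The unsyllabifiable consonants are /ŋ/, /w/; each receives one epenthetic vowel.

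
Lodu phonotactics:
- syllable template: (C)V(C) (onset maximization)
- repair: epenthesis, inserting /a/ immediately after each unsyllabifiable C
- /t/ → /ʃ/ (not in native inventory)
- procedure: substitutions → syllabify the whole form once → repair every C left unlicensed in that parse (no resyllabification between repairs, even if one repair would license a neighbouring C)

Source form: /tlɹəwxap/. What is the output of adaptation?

Substitution: /t/ → /ʃ/, giving /ʃlɹəwxap/.
Syllabifying with onset maximization leaves /ʃ/, /l/ stranded (at most one coda consonant is licensed; onsets are limited to one consonant).
Inserting the epenthetic vowel yields /ʃ/ → /ʃa/, /l/ → /la/.

ʃalaɹəwxap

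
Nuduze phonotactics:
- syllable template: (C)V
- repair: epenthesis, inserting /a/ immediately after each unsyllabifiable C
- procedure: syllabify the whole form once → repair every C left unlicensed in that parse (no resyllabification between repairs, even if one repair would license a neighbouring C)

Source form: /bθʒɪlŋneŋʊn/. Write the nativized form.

baθaʒɪlaŋaneŋʊna

Syllabifying with onset maximization leaves /b/, /θ/, /l/, /ŋ/, /n/ stranded (no codas are permitted; onsets are limited to one consonant).
Each unlicensed consonant becomes the onset of a new syllable: /b/ → /ba/, /θ/ → /θa/, /l/ → /la/, /ŋ/ → /ŋa/, /n/ → /na/.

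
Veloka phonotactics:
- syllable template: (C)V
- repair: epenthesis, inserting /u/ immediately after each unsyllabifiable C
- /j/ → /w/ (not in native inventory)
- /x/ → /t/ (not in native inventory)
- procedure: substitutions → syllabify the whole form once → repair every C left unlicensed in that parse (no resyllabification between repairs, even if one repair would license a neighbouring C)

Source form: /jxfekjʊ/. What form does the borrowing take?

Substitution: /j/ → /w/, /x/ → /t/, giving /wtfekwʊ/.
Syllabifying with onset maximization leaves /w/, /t/, /k/ stranded (no codas are permitted; onsets are limited to one consonant).
Epenthesis after each stranded consonant: /w/ → /wu/, /t/ → /tu/, /k/ → /ku/.

wutufekuwʊ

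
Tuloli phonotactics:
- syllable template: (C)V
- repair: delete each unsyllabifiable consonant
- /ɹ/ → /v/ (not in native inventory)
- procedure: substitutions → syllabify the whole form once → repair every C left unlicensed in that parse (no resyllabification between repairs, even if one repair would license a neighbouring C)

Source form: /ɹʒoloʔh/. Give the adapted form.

ʒolo

Substitution: /ɹ/ → /v/, giving /vʒoloʔh/.
Syllabifying with onset maximization leaves /v/, /ʔ/, /h/ stranded (no codas are permitted; onsets are limited to one consonant).
Each unlicensed consonant is deleted: /v/, /ʔ/, /h/.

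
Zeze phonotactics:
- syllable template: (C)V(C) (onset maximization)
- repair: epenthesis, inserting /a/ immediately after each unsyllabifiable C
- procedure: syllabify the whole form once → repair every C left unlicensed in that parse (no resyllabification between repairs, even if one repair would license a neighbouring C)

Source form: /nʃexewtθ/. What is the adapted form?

naʃexewtaθa

Syllabifying with onset maximization leaves /n/, /t/, /θ/ stranded (at most one coda consonant is licensed; onsets are limited to one consonant).
Epenthesis after each stranded consonant: /n/ → /na/, /t/ → /ta/, /θ/ → /θa/.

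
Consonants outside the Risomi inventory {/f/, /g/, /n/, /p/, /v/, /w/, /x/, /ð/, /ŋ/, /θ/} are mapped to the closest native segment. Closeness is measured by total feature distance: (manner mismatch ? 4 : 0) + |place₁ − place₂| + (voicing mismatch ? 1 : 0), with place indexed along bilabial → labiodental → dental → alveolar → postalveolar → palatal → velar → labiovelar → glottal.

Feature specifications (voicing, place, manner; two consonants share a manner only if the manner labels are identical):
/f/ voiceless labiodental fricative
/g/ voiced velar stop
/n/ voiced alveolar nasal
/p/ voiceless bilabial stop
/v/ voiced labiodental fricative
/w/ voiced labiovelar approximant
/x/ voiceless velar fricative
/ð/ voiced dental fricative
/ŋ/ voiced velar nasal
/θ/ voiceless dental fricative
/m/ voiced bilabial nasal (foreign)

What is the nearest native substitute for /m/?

/n/ is closest: same manner (nasal), place distance 3 (bilabial→alveolar), same voicing; total 3. Next closest is /p/ at distance 5.

n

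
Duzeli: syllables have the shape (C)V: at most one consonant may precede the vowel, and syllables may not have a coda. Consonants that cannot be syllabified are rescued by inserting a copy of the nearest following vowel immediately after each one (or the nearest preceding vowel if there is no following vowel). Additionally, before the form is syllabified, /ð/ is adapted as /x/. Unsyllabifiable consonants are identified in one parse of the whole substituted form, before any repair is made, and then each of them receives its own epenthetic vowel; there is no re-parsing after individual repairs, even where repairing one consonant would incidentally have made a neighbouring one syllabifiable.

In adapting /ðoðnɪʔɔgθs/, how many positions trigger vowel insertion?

After substitution the input is /xoxnɪʔɔgθs/.
The unsyllabifiable consonants are /x/, /g/, /θ/, /s/; each receives one epenthetic vowel.

4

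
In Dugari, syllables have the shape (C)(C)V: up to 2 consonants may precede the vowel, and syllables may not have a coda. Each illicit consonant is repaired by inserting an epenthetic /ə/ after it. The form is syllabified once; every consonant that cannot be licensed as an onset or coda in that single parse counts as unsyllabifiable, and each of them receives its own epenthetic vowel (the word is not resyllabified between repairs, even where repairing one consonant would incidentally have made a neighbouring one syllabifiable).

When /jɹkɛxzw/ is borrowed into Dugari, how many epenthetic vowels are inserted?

The unsyllabifiable consonants are /j/, /x/, /z/, /w/; each receives one epenthetic vowel.

4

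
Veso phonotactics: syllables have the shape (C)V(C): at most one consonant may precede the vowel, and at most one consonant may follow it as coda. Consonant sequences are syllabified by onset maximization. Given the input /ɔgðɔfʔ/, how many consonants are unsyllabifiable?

1

The consonants /ʔ/ cannot be parsed into a legal (C)V(C) syllable (at most one coda consonant is licensed; onsets are limited to one consonant).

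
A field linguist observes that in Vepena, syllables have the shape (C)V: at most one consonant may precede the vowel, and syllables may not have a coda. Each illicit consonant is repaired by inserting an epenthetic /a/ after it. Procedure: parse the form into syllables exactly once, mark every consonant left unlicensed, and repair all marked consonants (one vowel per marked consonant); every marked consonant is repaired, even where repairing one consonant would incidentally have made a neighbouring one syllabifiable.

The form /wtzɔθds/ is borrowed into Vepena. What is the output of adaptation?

watazɔθadasa

Under (C)V, the unsyllabifiable consonants are /w/, /t/, /θ/, /d/, /s/ (no codas are permitted; onsets are limited to one consonant).
Epenthesis after each stranded consonant: /w/ → /wa/, /t/ → /ta/, /θ/ → /θa/, /d/ → /da/, /s/ → /sa/.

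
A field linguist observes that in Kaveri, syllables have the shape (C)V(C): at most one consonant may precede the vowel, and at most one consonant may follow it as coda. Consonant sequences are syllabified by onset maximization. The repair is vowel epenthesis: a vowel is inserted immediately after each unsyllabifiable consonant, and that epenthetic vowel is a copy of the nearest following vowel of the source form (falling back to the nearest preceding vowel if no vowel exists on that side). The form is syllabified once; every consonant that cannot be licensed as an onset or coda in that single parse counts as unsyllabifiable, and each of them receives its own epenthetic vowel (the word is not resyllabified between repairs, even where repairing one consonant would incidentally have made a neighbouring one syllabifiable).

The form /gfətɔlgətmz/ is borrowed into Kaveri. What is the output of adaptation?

Under (C)V(C), the unsyllabifiable consonants are /g/, /m/, /z/ (at most one coda consonant is licensed; onsets are limited to one consonant).
Inserting the epenthetic vowel yields /g/ → /gə/, /m/ → /mə/, /z/ → /zə/.

gəfətɔlgətməzə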